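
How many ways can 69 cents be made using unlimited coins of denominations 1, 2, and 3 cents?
Coefficient of x^69 in 1/(1-x^1) · 1/(1-x^2) · 1/(1-x^3). Case on j = number of 3-cent coins (j = 0..23); remainder r = 69 - 3j is made from {1,2} in ⌊r/2⌋+1 ways. r = 69, 66, 63, 60, 57, 54, 51, 48, 45, 42, 39, 36, 33, 30, 27, 24, 21, 18, 15, 12, 9, 6, 3, 0 → 35 + 34 + 32 + 31 + 29 + 28 + 26 + 25 + 23 + 22 + 20 + 19 + 17 + 16 + 14 + 13 + 11 + 10 + 8 + 7 + 5 + 4 + 2 + 1 = 432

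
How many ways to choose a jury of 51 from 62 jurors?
C(62,51) = 62!/(51!×11!) = 508271323092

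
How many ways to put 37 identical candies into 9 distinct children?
C(37+9-1, 9-1) = C(45, 8) = 215553195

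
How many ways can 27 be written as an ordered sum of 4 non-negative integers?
C(27+4-1, 4-1) = C(30, 3) = 4060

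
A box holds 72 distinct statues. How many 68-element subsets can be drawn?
C(72,68) = 72!/(68!×4!) = 1028790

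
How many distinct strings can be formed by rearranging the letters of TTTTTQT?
7! / (6! × 1!) = 7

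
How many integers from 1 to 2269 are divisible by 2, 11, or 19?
⌊2269/2⌋+⌊2269/11⌋+⌊2269/19⌋ - ⌊2269/22⌋-⌊2269/38⌋-⌊2269/209⌋ + ⌊2269/418⌋ = 1134+206+119 - 103-59-10 + 5 = 1292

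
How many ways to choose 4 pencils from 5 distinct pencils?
C(5,4) = 5!/(4!×1!) = 5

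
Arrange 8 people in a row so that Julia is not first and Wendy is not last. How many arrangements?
By inclusion-exclusion: 8! - 2×(8-1)! + (8-2)! = 40320 - 10080 + 720 = 30960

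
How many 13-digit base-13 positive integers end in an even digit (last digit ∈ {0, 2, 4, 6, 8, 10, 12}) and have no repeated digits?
Last∈{0,2,4,6,8,10,12}. Last=0: 479001600. Last nonzero: 6×11×P(11,11) = 2634508800. Total = 3113510400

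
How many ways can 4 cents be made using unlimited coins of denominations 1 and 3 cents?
Coefficient of x^4 in 1/(1-x^1) · 1/(1-x^3). Use j coins of 3 for j = 0..⌊4/3⌋ = 1, the rest in 1s: 1 + 1 = 2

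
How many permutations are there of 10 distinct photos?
10! = 3628800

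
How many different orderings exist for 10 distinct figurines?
10! = 3628800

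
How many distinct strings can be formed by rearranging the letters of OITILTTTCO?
10! / (4! × 1! × 2! × 1! × 2!) = 37800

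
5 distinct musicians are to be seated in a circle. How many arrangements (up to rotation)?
Circular: fix one position, arrange the rest. (5-1)! = 24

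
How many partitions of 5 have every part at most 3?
Let r_j(i) = number of partitions of i into parts ≤ j, for i = 0..5. r_1(i) = 1 for all i; r_j(i) = r_{j-1}(i) + r_j(i-j). Rows j = 2..3: ≤2: 1 1 2 2 3 3; ≤3: 1 1 2 3 4 5. r_3(5) = 5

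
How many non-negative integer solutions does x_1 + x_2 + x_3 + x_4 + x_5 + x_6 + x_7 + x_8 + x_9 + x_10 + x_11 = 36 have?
C(36+11-1, 11-1) = C(46, 10) = 4076350421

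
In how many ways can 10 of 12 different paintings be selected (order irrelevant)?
C(12,10) = 12!/(10!×2!) = 66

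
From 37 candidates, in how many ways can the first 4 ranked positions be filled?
P(37,4) = 37!/(37-4)! = 1585080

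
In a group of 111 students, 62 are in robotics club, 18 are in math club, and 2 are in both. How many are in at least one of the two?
|A∪B| = |A| + |B| - |A∩B| = 62 + 18 - 2 = 78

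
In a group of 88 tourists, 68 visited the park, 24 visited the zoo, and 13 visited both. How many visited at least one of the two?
|A∪B| = |A| + |B| - |A∩B| = 68 + 24 - 13 = 79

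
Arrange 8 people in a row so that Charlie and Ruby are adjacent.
Treat as block: (8-1)! × 2! = 5040 × 2 = 10080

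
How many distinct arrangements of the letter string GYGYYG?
6! / (3! × 3!) = 20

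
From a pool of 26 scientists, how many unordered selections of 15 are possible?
C(26,15) = 26!/(15!×11!) = 7726160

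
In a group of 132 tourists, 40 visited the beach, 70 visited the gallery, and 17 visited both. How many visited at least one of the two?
|A∪B| = |A| + |B| - |A∩B| = 40 + 70 - 17 = 93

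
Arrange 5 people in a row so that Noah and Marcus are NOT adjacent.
Total - adjacent = 5! - (5-1)!×2 = 120 - 48 = 72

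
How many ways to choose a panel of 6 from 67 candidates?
C(67,6) = 67!/(6!×61!) = 99795696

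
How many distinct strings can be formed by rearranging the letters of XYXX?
4! / (1! × 3!) = 4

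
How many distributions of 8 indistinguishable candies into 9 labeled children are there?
C(8+9-1, 9-1) = C(16, 8) = 12870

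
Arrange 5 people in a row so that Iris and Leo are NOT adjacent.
Total - adjacent = 5! - (5-1)!×2 = 120 - 48 = 72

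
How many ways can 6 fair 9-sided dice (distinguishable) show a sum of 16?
Coefficient of x^16 in (x + x² + ... + x^9)^6. By inclusion-exclusion on dice exceeding 9: Σ_j (-1)^j C(6,j)·C(16-1-9j, 5) = C(6,0)·C(15,5) - C(6,1)·C(6,5) = 1·3003 - 6·6 = 2967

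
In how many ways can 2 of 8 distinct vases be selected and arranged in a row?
P(8,2) = 8!/(8-2)! = 56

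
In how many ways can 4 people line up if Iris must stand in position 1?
Fix one position: (4-1)! = 6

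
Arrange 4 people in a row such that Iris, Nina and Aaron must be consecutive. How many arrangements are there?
Treat the 3 as one block: (4-3+1)! × 3! = 2 × 6 = 12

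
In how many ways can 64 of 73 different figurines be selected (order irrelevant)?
C(73,64) = 73!/(64!×9!) = 97082021465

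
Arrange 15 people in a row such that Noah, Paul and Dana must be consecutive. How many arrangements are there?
Treat the 3 as one block: (15-3+1)! × 3! = 6227020800 × 6 = 37362124800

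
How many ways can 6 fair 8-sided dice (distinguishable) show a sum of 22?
Coefficient of x^22 in (x + x² + ... + x^8)^6. By inclusion-exclusion on dice exceeding 8: Σ_j (-1)^j C(6,j)·C(22-1-8j, 5) = C(6,0)·C(21,5) - C(6,1)·C(13,5) + C(6,2)·C(5,5) = 1·20349 - 6·1287 + 15·1 = 12642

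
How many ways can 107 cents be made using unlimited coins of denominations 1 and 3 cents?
Coefficient of x^107 in 1/(1-x^1) · 1/(1-x^3). Use j coins of 3 for j = 0..⌊107/3⌋ = 35, the rest in 1s: 35 + 1 = 36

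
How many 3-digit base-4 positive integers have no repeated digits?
First digit: 3 choices (nonzero). Then descending: 3 × 3 × 2 = 18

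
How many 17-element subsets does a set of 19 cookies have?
C(19,17) = 19!/(17!×2!) = 171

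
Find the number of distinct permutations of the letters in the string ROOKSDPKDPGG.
12! / (2! × 1! × 2! × 1! × 2! × 2! × 2!) = 14968800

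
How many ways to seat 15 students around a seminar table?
Circular: fix one position, arrange the rest. (15-1)! = 87178291200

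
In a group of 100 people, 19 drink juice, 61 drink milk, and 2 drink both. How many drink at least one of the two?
|A∪B| = |A| + |B| - |A∩B| = 19 + 61 - 2 = 78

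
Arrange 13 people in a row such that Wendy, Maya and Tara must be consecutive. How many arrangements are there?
Treat the 3 as one block: (13-3+1)! × 3! = 39916800 × 6 = 239500800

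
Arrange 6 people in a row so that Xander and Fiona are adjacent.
Treat as block: (6-1)! × 2! = 120 × 2 = 240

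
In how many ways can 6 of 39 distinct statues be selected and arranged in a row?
P(39,6) = 39!/(39-6)! = 2349088560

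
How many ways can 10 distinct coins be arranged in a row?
10! = 3628800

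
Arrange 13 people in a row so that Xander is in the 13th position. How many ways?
Fix one position: (13-1)! = 479001600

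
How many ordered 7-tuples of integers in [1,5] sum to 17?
Coefficient of x^17 in (x + x² + ... + x^5)^7. By inclusion-exclusion on dice exceeding 5: Σ_j (-1)^j C(7,j)·C(17-1-5j, 6) = C(7,0)·C(16,6) - C(7,1)·C(11,6) + C(7,2)·C(6,6) = 1·8008 - 7·462 + 21·1 = 4795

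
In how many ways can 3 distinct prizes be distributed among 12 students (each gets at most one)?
P(12,3) = 12!/(12-3)! = 1320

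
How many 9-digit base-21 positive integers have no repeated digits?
First digit: 20 choices (nonzero). Then descending: 20 × 20 × 19 × 18 × 17 × 16 × 15 × 14 × 13 = 101582208000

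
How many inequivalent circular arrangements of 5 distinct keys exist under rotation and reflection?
(5-1)!/2 = 24/2 = 12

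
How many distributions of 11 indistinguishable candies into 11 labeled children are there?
C(11+11-1, 11-1) = C(21, 10) = 352716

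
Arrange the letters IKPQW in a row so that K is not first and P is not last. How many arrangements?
By inclusion-exclusion: 5! - 2×(5-1)! + (5-2)! = 120 - 48 + 6 = 78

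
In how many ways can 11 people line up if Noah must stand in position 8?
Fix one position: (11-1)! = 3628800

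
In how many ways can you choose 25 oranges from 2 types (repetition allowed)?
C(25+2-1, 2-1) = C(26, 1) = 26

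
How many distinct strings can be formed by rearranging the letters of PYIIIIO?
7! / (1! × 4! × 1! × 1!) = 210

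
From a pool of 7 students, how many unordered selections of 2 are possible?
C(7,2) = 7!/(2!×5!) = 21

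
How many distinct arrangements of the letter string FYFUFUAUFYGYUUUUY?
17! / (4! × 1! × 4! × 7! × 1!) = 122522400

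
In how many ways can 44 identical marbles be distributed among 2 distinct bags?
C(44+2-1, 2-1) = C(45, 1) = 45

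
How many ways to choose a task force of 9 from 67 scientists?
C(67,9) = 67!/(9!×58!) = 42757703560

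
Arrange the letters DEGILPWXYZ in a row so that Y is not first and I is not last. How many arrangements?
By inclusion-exclusion: 10! - 2×(10-1)! + (10-2)! = 3628800 - 725760 + 40320 = 2943360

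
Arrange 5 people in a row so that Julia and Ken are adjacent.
Treat as block: (5-1)! × 2! = 24 × 2 = 48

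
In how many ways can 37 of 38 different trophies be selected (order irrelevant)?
C(38,37) = 38!/(37!×1!) = 38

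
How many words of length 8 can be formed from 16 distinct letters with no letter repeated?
P(16,8) = 16!/(16-8)! = 518918400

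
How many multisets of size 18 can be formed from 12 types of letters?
C(18+12-1, 12-1) = C(29, 11) = 34597290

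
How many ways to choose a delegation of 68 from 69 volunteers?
C(69,68) = 69!/(68!×1!) = 69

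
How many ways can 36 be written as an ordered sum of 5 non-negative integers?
C(36+5-1, 5-1) = C(40, 4) = 91390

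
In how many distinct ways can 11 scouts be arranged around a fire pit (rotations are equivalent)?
Circular: fix one position, arrange the rest. (11-1)! = 3628800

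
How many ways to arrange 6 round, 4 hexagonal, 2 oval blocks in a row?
12! / (6! × 4! × 2!) = 13860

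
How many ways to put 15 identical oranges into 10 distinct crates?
C(15+10-1, 10-1) = C(24, 9) = 1307504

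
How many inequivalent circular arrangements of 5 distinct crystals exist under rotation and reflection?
(5-1)!/2 = 24/2 = 12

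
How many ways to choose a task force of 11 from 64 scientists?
C(64,11) = 64!/(11!×53!) = 743595781824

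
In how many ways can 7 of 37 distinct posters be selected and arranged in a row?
P(37,7) = 37!/(37-7)! = 51889178880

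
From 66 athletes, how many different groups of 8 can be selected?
C(66,8) = 66!/(8!×58!) = 5743572120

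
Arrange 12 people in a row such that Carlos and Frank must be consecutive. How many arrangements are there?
Treat the 2 as one block: (12-2+1)! × 2! = 39916800 × 2 = 79833600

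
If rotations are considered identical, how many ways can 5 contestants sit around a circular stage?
Circular: fix one position, arrange the rest. (5-1)! = 24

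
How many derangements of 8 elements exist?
!8 = Σ_{j=0}^{8} (-1)^j·8!/j! = 40320 - 40320 + 20160 - 6720 + 1680 - 336 + 56 - 8 + 1 = 14833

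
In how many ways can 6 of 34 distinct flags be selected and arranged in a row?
P(34,6) = 34!/(34-6)! = 968330880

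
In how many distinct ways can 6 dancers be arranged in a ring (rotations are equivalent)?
Circular: fix one position, arrange the rest. (6-1)! = 120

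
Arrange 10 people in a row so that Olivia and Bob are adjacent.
Treat as block: (10-1)! × 2! = 362880 × 2 = 725760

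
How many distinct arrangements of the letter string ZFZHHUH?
7! / (2! × 3! × 1! × 1!) = 420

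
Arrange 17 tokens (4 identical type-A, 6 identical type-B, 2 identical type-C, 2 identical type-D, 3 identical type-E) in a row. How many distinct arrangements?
17! / (4! × 6! × 2! × 2! × 3!) = 857656800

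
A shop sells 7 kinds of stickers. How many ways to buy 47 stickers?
C(47+7-1, 7-1) = C(53, 6) = 22957480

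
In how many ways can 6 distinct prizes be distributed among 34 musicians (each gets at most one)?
P(34,6) = 34!/(34-6)! = 968330880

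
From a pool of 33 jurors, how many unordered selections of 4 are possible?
C(33,4) = 33!/(4!×29!) = 40920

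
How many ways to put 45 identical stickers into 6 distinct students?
C(45+6-1, 6-1) = C(50, 5) = 2118760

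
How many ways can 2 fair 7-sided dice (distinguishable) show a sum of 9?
Coefficient of x^9 in (x + x² + ... + x^7)^2. By inclusion-exclusion on dice exceeding 7: Σ_j (-1)^j C(2,j)·C(9-1-7j, 1) = C(2,0)·C(8,1) - C(2,1)·C(1,1) = 1·8 - 2·1 = 6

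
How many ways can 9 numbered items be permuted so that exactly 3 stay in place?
Choose the 3 fixed points C(9,3) = 84, derange the rest: !6 = Σ_{j=0}^{6} (-1)^j·6!/j! = 720 - 720 + 360 - 120 + 30 - 6 + 1 = 265. Product = 84 × 265 = 22260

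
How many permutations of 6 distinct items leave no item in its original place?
!6 = Σ_{j=0}^{6} (-1)^j·6!/j! = 720 - 720 + 360 - 120 + 30 - 6 + 1 = 265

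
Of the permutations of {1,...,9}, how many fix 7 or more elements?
Exactly j fixed points: C(9,j)·!(9-j); sum over j ≥ 7 (derangement numbers via !m = (m-1)·(!(m-1) + !(m-2)): !0..!2 = 1, 0, 1). Σ_{j=7}^{9} C(9,j)·!(9-j) = C(9,7)·!2 + C(9,8)·!1 + C(9,9)·!0 = 36·1 + 9·0 + 1·1 = 37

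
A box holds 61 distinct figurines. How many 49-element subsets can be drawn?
C(61,49) = 61!/(49!×12!) = 1742058970275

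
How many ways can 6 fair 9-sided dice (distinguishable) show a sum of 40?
Coefficient of x^40 in (x + x² + ... + x^9)^6. By inclusion-exclusion on dice exceeding 9: Σ_j (-1)^j C(6,j)·C(40-1-9j, 5) = C(6,0)·C(39,5) - C(6,1)·C(30,5) + C(6,2)·C(21,5) - C(6,3)·C(12,5) = 1·575757 - 6·142506 + 15·20349 - 20·792 = 10116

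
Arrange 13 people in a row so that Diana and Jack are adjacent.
Treat as block: (13-1)! × 2! = 479001600 × 2 = 958003200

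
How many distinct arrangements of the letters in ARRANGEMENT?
11! / (2! × 2! × 2! × 1! × 2! × 1! × 1!) = 2494800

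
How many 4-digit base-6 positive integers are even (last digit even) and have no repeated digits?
Last∈{0,2,4}. Last=0: 60. Last nonzero: 2×4×P(4,2) = 96. Total = 156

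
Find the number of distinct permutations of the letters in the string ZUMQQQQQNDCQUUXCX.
17! / (1! × 1! × 1! × 2! × 2! × 6! × 3! × 1!) = 20583763200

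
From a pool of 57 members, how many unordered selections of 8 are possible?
C(57,8) = 57!/(8!×49!) = 1652411475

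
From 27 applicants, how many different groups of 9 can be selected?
C(27,9) = 27!/(9!×18!) = 4686825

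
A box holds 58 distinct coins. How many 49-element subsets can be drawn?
C(58,49) = 58!/(49!×9!) = 10648873950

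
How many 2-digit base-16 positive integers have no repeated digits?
First digit: 15 choices (nonzero). Then descending: 15 × 15 = 225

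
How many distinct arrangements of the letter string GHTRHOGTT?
9! / (1! × 1! × 3! × 2! × 2!) = 15120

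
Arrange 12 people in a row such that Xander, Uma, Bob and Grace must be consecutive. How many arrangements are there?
Treat the 4 as one block: (12-4+1)! × 4! = 362880 × 24 = 8709120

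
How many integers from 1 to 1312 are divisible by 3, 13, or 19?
⌊1312/3⌋+⌊1312/13⌋+⌊1312/19⌋ - ⌊1312/39⌋-⌊1312/57⌋-⌊1312/247⌋ + ⌊1312/741⌋ = 437+100+69 - 33-23-5 + 1 = 546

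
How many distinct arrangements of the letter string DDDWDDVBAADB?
12! / (2! × 6! × 1! × 2! × 1!) = 166320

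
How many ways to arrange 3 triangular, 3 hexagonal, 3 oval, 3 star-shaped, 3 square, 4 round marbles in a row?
19! / (3! × 3! × 3! × 3! × 3! × 4!) = 651819168000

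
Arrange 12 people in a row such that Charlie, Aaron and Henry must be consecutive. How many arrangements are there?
Treat the 3 as one block: (12-3+1)! × 3! = 3628800 × 6 = 21772800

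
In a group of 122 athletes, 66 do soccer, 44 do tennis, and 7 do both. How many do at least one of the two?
|A∪B| = |A| + |B| - |A∩B| = 66 + 44 - 7 = 103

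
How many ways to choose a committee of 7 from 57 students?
C(57,7) = 57!/(7!×50!) = 264385836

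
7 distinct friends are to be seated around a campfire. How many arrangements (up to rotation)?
Circular: fix one position, arrange the rest. (7-1)! = 720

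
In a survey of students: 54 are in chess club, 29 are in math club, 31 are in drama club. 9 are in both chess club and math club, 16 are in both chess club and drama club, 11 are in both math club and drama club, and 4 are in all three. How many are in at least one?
|A∪B∪C| = 54+29+31-9-16-11+4 = 82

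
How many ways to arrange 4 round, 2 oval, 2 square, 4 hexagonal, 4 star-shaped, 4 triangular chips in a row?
20! / (4! × 2! × 2! × 4! × 4! × 4!) = 1833241410000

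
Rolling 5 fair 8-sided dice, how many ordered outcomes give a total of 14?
Coefficient of x^14 in (x + x² + ... + x^8)^5. By inclusion-exclusion on dice exceeding 8: Σ_j (-1)^j C(5,j)·C(14-1-8j, 4) = C(5,0)·C(13,4) - C(5,1)·C(5,4) = 1·715 - 5·5 = 690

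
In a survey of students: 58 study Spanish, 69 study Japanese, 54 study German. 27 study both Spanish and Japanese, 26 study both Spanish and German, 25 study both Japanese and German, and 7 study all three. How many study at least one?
|A∪B∪C| = 58+69+54-27-26-25+7 = 110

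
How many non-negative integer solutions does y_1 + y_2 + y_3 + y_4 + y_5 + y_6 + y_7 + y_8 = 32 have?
C(32+8-1, 8-1) = C(39, 7) = 15380937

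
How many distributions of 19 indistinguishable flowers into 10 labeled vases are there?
C(19+10-1, 10-1) = C(28, 9) = 6906900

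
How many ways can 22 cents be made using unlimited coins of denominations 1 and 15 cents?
Coefficient of x^22 in 1/(1-x^1) · 1/(1-x^15). Use j coins of 15 for j = 0..⌊22/15⌋ = 1, the rest in 1s: 1 + 1 = 2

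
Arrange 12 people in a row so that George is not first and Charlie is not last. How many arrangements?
By inclusion-exclusion: 12! - 2×(12-1)! + (12-2)! = 479001600 - 79833600 + 3628800 = 402796800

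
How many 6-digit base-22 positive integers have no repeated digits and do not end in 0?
Last digit: 21 nonzero choices. First digit: 20 (nonzero, ≠last). Middle 4: P(20,4) = 116280. Total = 48837600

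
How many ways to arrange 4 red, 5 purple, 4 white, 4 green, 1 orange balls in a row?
18! / (4! × 5! × 4! × 4! × 1!) = 3859455600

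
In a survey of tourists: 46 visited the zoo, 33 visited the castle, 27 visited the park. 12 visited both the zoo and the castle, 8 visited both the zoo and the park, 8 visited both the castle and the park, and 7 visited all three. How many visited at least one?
|A∪B∪C| = 46+33+27-12-8-8+7 = 85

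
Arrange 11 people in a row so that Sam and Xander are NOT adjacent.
Total - adjacent = 11! - (11-1)!×2 = 39916800 - 7257600 = 32659200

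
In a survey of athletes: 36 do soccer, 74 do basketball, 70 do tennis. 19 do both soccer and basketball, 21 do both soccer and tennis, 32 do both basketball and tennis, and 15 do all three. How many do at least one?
|A∪B∪C| = 36+74+70-19-21-32+15 = 123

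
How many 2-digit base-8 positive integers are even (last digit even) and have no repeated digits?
Last∈{0,2,4,6}. Last=0: 7. Last nonzero: 3×6×P(6,0) = 18. Total = 25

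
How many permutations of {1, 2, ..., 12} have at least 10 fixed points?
Exactly j fixed points: C(12,j)·!(12-j); sum over j ≥ 10 (derangement numbers via !m = (m-1)·(!(m-1) + !(m-2)): !0..!2 = 1, 0, 1). Σ_{j=10}^{12} C(12,j)·!(12-j) = C(12,10)·!2 + C(12,11)·!1 + C(12,12)·!0 = 66·1 + 12·0 + 1·1 = 67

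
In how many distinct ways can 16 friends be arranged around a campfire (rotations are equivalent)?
Circular: fix one position, arrange the rest. (16-1)! = 1307674368000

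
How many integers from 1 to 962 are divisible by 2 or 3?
⌊962/2⌋ + ⌊962/3⌋ - ⌊962/6⌋ = 481 + 320 - 160 = 641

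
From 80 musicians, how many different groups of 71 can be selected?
C(80,71) = 80!/(71!×9!) = 231900297200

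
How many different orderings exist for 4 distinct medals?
4! = 24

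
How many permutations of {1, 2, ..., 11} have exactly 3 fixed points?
Choose the 3 fixed points C(11,3) = 165, derange the rest: !8 = Σ_{j=0}^{8} (-1)^j·8!/j! = 40320 - 40320 + 20160 - 6720 + 1680 - 336 + 56 - 8 + 1 = 14833. Product = 165 × 14833 = 2447445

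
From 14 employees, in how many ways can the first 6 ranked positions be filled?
P(14,6) = 14!/(14-6)! = 2162160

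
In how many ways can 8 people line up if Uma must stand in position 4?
Fix one position: (8-1)! = 5040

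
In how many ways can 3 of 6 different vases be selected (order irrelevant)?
C(6,3) = 6!/(3!×3!) = 20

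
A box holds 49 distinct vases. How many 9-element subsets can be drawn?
C(49,9) = 49!/(9!×40!) = 2054455634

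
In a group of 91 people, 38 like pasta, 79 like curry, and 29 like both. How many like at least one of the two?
|A∪B| = |A| + |B| - |A∩B| = 38 + 79 - 29 = 88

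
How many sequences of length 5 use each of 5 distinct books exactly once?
5! = 120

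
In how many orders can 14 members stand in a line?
14! = 87178291200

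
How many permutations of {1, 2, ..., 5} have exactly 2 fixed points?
Choose the 2 fixed points C(5,2) = 10, derange the rest: !3 = Σ_{j=0}^{3} (-1)^j·3!/j! = 6 - 6 + 3 - 1 = 2. Product = 10 × 2 = 20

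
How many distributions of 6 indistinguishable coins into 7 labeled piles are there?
C(6+7-1, 7-1) = C(12, 6) = 924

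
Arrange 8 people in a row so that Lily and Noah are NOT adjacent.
Total - adjacent = 8! - (8-1)!×2 = 40320 - 10080 = 30240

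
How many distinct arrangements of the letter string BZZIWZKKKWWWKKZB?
16! / (5! × 4! × 4! × 2! × 1!) = 151351200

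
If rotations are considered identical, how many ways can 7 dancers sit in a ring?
Circular: fix one position, arrange the rest. (7-1)! = 720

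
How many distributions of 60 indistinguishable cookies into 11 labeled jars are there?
C(60+11-1, 11-1) = C(70, 10) = 396704524216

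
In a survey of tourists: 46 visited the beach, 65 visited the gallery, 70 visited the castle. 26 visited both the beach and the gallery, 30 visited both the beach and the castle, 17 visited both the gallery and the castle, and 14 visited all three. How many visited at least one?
|A∪B∪C| = 46+65+70-26-30-17+14 = 122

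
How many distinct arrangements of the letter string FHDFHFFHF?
9! / (5! × 1! × 3!) = 504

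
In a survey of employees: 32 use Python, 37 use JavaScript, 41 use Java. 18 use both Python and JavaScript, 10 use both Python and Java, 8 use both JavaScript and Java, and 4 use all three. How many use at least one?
|A∪B∪C| = 32+37+41-18-10-8+4 = 78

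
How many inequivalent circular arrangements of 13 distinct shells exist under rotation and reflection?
(13-1)!/2 = 479001600/2 = 239500800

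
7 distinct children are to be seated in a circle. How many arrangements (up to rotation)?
Circular: fix one position, arrange the rest. (7-1)! = 720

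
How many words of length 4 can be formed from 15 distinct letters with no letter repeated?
P(15,4) = 15!/(15-4)! = 32760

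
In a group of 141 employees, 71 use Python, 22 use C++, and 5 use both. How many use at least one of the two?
|A∪B| = |A| + |B| - |A∩B| = 71 + 22 - 5 = 88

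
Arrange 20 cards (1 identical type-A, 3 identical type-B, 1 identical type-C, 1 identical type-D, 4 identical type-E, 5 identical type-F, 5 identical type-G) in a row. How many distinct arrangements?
20! / (1! × 3! × 1! × 1! × 4! × 5! × 5!) = 1173274502400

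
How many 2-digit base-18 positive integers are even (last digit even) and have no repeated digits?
Last∈{0,2,4,6,8,10,12,14,16}. Last=0: 17. Last nonzero: 8×16×P(16,0) = 128. Total = 145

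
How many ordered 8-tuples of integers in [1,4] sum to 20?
Coefficient of x^20 in (x + x² + ... + x^4)^8. By inclusion-exclusion on dice exceeding 4: Σ_j (-1)^j C(8,j)·C(20-1-4j, 7) = C(8,0)·C(19,7) - C(8,1)·C(15,7) + C(8,2)·C(11,7) - C(8,3)·C(7,7) = 1·50388 - 8·6435 + 28·330 - 56·1 = 8092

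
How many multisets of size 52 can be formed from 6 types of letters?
C(52+6-1, 6-1) = C(57, 5) = 4187106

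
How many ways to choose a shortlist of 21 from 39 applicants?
C(39,21) = 39!/(21!×18!) = 62359143990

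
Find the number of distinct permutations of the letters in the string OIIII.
5! / (1! × 4!) = 5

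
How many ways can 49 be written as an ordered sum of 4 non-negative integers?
C(49+4-1, 4-1) = C(52, 3) = 22100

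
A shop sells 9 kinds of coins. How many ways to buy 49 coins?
C(49+9-1, 9-1) = C(57, 8) = 1652411475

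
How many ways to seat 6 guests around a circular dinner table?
Circular: fix one position, arrange the rest. (6-1)! = 120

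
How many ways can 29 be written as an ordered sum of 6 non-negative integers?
C(29+6-1, 6-1) = C(34, 5) = 278256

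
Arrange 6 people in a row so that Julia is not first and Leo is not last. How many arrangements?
By inclusion-exclusion: 6! - 2×(6-1)! + (6-2)! = 720 - 240 + 24 = 504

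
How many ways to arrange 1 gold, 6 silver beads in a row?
7! / (1! × 6!) = 7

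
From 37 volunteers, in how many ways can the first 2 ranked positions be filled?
P(37,2) = 37!/(37-2)! = 1332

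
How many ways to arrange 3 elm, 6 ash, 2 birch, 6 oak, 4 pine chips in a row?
21! / (3! × 6! × 2! × 6! × 4!) = 342205063200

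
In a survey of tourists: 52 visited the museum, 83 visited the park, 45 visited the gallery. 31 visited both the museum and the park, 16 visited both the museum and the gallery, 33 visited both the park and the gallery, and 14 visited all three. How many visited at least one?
|A∪B∪C| = 52+83+45-31-16-33+14 = 114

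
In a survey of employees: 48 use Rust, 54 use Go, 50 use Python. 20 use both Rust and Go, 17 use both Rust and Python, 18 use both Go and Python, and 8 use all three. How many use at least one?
|A∪B∪C| = 48+54+50-20-17-18+8 = 105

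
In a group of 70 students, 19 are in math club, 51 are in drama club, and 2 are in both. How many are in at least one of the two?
|A∪B| = |A| + |B| - |A∩B| = 19 + 51 - 2 = 68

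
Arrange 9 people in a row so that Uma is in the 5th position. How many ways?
Fix one position: (9-1)! = 40320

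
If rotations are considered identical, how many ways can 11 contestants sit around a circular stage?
Circular: fix one position, arrange the rest. (11-1)! = 3628800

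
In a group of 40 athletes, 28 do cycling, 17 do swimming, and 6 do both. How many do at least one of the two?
|A∪B| = |A| + |B| - |A∩B| = 28 + 17 - 6 = 39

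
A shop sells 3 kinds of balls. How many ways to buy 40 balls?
C(40+3-1, 3-1) = C(42, 2) = 861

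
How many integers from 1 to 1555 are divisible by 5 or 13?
⌊1555/5⌋ + ⌊1555/13⌋ - ⌊1555/65⌋ = 311 + 119 - 23 = 407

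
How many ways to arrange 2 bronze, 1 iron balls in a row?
3! / (2! × 1!) = 3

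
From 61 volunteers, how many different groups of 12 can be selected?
C(61,12) = 61!/(12!×49!) = 1742058970275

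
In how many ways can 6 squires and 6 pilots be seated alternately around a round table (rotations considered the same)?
Fix one of the squires: (6-1)! ways for the remaining squires, × 6! ways for the pilots = 120 × 720 = 86400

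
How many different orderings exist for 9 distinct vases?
9! = 362880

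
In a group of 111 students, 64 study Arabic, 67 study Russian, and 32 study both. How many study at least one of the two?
|A∪B| = |A| + |B| - |A∩B| = 64 + 67 - 32 = 99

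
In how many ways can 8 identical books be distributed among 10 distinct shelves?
C(8+10-1, 10-1) = C(17, 9) = 24310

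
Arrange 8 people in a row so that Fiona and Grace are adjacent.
Treat as block: (8-1)! × 2! = 5040 × 2 = 10080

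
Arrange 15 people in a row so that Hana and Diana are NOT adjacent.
Total - adjacent = 15! - (15-1)!×2 = 1307674368000 - 174356582400 = 1133317785600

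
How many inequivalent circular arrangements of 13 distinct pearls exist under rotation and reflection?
(13-1)!/2 = 479001600/2 = 239500800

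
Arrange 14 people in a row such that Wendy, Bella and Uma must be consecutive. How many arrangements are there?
Treat the 3 as one block: (14-3+1)! × 3! = 479001600 × 6 = 2874009600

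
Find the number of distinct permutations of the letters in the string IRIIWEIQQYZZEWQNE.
17! / (1! × 2! × 1! × 4! × 3! × 3! × 1! × 2!) = 102918816000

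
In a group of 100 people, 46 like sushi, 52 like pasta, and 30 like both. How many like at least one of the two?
|A∪B| = |A| + |B| - |A∩B| = 46 + 52 - 30 = 68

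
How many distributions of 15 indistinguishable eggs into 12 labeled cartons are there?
C(15+12-1, 12-1) = C(26, 11) = 7726160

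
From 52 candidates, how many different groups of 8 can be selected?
C(52,8) = 52!/(8!×44!) = 752538150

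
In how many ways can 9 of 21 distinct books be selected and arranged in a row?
P(21,9) = 21!/(21-9)! = 106661318400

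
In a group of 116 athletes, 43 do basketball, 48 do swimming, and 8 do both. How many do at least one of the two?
|A∪B| = |A| + |B| - |A∩B| = 43 + 48 - 8 = 83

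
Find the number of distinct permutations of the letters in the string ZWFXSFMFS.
9! / (1! × 1! × 2! × 3! × 1! × 1!) = 30240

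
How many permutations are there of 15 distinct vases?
15! = 1307674368000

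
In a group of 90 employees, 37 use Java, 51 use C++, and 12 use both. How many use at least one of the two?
|A∪B| = |A| + |B| - |A∩B| = 37 + 51 - 12 = 76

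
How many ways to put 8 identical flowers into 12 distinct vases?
C(8+12-1, 12-1) = C(19, 11) = 75582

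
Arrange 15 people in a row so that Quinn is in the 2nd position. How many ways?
Fix one position: (15-1)! = 87178291200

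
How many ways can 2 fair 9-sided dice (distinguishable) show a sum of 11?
Coefficient of x^11 in (x + x² + ... + x^9)^2. By inclusion-exclusion on dice exceeding 9: Σ_j (-1)^j C(2,j)·C(11-1-9j, 1) = C(2,0)·C(10,1) - C(2,1)·C(1,1) = 1·10 - 2·1 = 8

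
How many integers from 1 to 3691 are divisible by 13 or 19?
⌊3691/13⌋ + ⌊3691/19⌋ - ⌊3691/247⌋ = 283 + 194 - 14 = 463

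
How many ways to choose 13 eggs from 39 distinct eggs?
C(39,13) = 39!/(13!×26!) = 8122425444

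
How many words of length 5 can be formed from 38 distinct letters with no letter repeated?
P(38,5) = 38!/(38-5)! = 60233040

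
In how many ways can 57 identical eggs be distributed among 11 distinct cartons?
C(57+11-1, 11-1) = C(67, 10) = 247994680648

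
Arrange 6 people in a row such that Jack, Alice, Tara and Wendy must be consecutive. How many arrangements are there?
Treat the 4 as one block: (6-4+1)! × 4! = 6 × 24 = 144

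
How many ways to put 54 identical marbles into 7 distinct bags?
C(54+7-1, 7-1) = C(60, 6) = 50063860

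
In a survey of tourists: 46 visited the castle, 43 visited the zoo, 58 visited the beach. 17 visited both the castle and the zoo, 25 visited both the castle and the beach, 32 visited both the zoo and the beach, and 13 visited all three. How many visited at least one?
|A∪B∪C| = 46+43+58-17-25-32+13 = 86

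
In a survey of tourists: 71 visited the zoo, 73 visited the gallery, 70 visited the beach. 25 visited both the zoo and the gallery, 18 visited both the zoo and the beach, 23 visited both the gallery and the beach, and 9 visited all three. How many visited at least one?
|A∪B∪C| = 71+73+70-25-18-23+9 = 157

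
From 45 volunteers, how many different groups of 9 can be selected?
C(45,9) = 45!/(9!×36!) = 886163135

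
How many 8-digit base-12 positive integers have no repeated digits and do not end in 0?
Last digit: 11 nonzero choices. First digit: 10 (nonzero, ≠last). Middle 6: P(10,6) = 151200. Total = 16632000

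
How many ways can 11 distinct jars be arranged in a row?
11! = 39916800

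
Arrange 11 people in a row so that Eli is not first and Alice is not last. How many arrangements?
By inclusion-exclusion: 11! - 2×(11-1)! + (11-2)! = 39916800 - 7257600 + 362880 = 33022080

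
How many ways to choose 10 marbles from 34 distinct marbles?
C(34,10) = 34!/(10!×24!) = 131128140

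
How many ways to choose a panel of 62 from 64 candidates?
C(64,62) = 64!/(62!×2!) = 2016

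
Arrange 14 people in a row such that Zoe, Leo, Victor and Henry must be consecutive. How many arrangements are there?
Treat the 4 as one block: (14-4+1)! × 4! = 39916800 × 24 = 958003200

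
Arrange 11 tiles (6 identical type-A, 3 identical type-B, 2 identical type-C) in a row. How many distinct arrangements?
11! / (6! × 3! × 2!) = 4620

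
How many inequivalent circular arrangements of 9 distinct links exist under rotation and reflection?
(9-1)!/2 = 40320/2 = 20160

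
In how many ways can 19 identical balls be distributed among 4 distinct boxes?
C(19+4-1, 4-1) = C(22, 3) = 1540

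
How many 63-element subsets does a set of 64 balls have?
C(64,63) = 64!/(63!×1!) = 64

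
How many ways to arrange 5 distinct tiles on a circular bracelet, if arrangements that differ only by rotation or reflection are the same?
(5-1)!/2 = 24/2 = 12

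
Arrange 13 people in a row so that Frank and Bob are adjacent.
Treat as block: (13-1)! × 2! = 479001600 × 2 = 958003200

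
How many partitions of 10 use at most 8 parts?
By conjugation, equals partitions of 10 into parts ≤ 8. Let r_j(i) = number of partitions of i into parts ≤ j, for i = 0..10. r_1(i) = 1 for all i; r_j(i) = r_{j-1}(i) + r_j(i-j). Rows j = 2..8: ≤2: 1 1 2 2 3 3 4 4 5 5 6; ≤3: 1 1 2 3 4 5 7 8 10 12 14; ≤4: 1 1 2 3 5 6 9 11 15 18 23; ≤5: 1 1 2 3 5 7 10 13 18 23 30; ≤6: 1 1 2 3 5 7 11 14 20 26 35; ≤7: 1 1 2 3 5 7 11 15 21 28 38; ≤8: 1 1 2 3 5 7 11 15 22 29 40. r_8(10) = 40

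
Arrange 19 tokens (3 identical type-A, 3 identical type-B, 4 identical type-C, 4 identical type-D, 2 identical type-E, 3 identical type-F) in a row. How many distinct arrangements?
19! / (3! × 3! × 4! × 4! × 2! × 3!) = 488864376000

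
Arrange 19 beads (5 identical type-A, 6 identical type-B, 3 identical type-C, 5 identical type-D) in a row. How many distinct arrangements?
19! / (5! × 6! × 3! × 5!) = 1955457504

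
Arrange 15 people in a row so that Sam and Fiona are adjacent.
Treat as block: (15-1)! × 2! = 87178291200 × 2 = 174356582400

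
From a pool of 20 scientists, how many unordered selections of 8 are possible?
C(20,8) = 20!/(8!×12!) = 125970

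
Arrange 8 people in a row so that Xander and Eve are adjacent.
Treat as block: (8-1)! × 2! = 5040 × 2 = 10080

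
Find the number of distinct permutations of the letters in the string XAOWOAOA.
8! / (3! × 1! × 3! × 1!) = 1120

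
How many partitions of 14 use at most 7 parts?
By conjugation, equals partitions of 14 into parts ≤ 7. Let r_j(i) = number of partitions of i into parts ≤ j, for i = 0..14. r_1(i) = 1 for all i; r_j(i) = r_{j-1}(i) + r_j(i-j). Rows j = 2..7: ≤2: 1 1 2 2 3 3 4 4 5 5 6 6 7 7 8; ≤3: 1 1 2 3 4 5 7 8 10 12 14 16 19 21 24; ≤4: 1 1 2 3 5 6 9 11 15 18 23 27 34 39 47; ≤5: 1 1 2 3 5 7 10 13 18 23 30 37 47 57 70; ≤6: 1 1 2 3 5 7 11 14 20 26 35 44 58 71 90; ≤7: 1 1 2 3 5 7 11 15 21 28 38 49 65 82 105. r_7(14) = 105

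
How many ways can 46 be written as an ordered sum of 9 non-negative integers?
C(46+9-1, 9-1) = C(54, 8) = 1040465790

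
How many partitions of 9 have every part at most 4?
Let r_j(i) = number of partitions of i into parts ≤ j, for i = 0..9. r_1(i) = 1 for all i; r_j(i) = r_{j-1}(i) + r_j(i-j). Rows j = 2..4: ≤2: 1 1 2 2 3 3 4 4 5 5; ≤3: 1 1 2 3 4 5 7 8 10 12; ≤4: 1 1 2 3 5 6 9 11 15 18. r_4(9) = 18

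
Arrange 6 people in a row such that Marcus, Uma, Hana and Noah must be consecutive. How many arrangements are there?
Treat the 4 as one block: (6-4+1)! × 4! = 6 × 24 = 144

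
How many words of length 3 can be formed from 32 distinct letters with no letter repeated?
P(32,3) = 32!/(32-3)! = 29760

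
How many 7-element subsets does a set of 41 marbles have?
C(41,7) = 41!/(7!×34!) = 22481940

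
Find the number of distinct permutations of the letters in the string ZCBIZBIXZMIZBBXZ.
16! / (5! × 1! × 3! × 4! × 1! × 2!) = 605404800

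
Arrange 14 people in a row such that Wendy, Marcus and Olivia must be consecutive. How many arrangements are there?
Treat the 3 as one block: (14-3+1)! × 3! = 479001600 × 6 = 2874009600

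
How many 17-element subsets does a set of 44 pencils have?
C(44,17) = 44!/(17!×27!) = 686353797976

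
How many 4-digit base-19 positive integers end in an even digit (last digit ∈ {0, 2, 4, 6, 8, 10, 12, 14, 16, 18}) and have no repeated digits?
Last∈{0,2,4,6,8,10,12,14,16,18}. Last=0: 4896. Last nonzero: 9×17×P(17,2) = 41616. Total = 46512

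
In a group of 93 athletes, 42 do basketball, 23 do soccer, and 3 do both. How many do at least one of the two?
|A∪B| = |A| + |B| - |A∩B| = 42 + 23 - 3 = 62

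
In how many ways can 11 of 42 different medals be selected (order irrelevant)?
C(42,11) = 42!/(11!×31!) = 4280561376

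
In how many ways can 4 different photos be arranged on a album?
4! = 24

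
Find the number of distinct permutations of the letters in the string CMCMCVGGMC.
10! / (2! × 4! × 3! × 1!) = 12600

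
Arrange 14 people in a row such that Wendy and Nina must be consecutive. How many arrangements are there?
Treat the 2 as one block: (14-2+1)! × 2! = 6227020800 × 2 = 12454041600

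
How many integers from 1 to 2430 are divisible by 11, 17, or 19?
⌊2430/11⌋+⌊2430/17⌋+⌊2430/19⌋ - ⌊2430/187⌋-⌊2430/209⌋-⌊2430/323⌋ + ⌊2430/3553⌋ = 220+142+127 - 12-11-7 + 0 = 459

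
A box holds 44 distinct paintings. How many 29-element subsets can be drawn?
C(44,29) = 44!/(29!×15!) = 229911617056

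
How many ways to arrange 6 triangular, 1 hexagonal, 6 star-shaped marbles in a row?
13! / (6! × 1! × 6!) = 12012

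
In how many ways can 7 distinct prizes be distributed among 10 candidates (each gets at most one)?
P(10,7) = 10!/(10-7)! = 604800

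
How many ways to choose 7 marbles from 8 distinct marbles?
C(8,7) = 8!/(7!×1!) = 8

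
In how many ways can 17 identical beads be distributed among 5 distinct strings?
C(17+5-1, 5-1) = C(21, 4) = 5985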